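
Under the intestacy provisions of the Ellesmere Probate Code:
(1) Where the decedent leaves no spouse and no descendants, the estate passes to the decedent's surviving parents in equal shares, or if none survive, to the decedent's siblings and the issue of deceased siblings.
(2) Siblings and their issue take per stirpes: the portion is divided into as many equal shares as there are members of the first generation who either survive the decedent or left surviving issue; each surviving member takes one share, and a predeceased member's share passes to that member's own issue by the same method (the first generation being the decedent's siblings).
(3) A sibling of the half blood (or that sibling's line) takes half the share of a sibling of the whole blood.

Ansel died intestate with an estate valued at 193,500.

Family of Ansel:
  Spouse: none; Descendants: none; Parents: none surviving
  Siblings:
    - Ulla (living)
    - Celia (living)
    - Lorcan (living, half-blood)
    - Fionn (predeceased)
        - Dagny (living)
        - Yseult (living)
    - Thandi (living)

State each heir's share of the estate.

The entire 193,500 passes to the siblings and their issue.
Counting each half-blood sibling's line as half a unit, there are 9/2 units in 193,500, so one unit is 43,000. Whole-blood lines (Ulla, Celia, Fionn, and Thandi) take 43,000 each; half-blood lines (Lorcan) take 21,500 each.
Fionn's share (43,000) is divided into 2 shares of 21,500: Dagny and Yseult each take 21,500.

Ulla: 43,000; Celia: 43,000; Lorcan: 21,500; Dagny: 21,500; Yseult: 21,500; Thandi: 43,000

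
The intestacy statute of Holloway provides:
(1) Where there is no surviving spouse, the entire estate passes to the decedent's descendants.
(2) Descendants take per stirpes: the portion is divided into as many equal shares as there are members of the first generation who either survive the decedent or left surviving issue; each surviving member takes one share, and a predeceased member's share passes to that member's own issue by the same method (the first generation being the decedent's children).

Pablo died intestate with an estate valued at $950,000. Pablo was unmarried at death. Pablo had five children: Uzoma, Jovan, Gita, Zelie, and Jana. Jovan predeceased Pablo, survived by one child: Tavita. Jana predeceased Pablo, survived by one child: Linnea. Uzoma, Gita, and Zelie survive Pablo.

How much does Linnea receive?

The entire $950,000 passes to the descendants.
That amount ($950,000) is divided into 5 shares of $190,000: Uzoma, Gita, and Zelie each take $190,000; Jovan's $190,000 share passes to Jovan's issue; Jana's $190,000 share passes to Jana's issue.
Jovan's share ($190,000) passes entirely to Tavita.
Jana's share ($190,000) passes entirely to Linnea.

Linnea receives $190,000.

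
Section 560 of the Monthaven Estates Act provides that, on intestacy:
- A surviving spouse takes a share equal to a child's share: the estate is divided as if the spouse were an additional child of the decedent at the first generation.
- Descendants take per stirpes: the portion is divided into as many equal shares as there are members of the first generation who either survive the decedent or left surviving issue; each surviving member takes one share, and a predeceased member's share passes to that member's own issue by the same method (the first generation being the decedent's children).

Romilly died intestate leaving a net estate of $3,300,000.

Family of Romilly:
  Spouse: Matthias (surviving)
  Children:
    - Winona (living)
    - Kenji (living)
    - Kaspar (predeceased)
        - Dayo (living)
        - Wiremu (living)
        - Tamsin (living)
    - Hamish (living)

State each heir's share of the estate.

The spouse counts as an additional share at the children's level, so there are 5 primary shares of $660,000. Matthias takes one such share ($660,000).
The children's combined portion ($2,640,000) is divided into 4 shares of $660,000: Winona, Kenji, and Hamish each take $660,000; Kaspar's $660,000 share passes to Kaspar's issue.
Kaspar's share ($660,000) is divided into 3 shares of $220,000: Dayo, Wiremu, and Tamsin each take $220,000.

Matthias: $660,000; Winona: $660,000; Kenji: $660,000; Dayo: $220,000; Wiremu: $220,000; Tamsin: $220,000; Hamish: $660,000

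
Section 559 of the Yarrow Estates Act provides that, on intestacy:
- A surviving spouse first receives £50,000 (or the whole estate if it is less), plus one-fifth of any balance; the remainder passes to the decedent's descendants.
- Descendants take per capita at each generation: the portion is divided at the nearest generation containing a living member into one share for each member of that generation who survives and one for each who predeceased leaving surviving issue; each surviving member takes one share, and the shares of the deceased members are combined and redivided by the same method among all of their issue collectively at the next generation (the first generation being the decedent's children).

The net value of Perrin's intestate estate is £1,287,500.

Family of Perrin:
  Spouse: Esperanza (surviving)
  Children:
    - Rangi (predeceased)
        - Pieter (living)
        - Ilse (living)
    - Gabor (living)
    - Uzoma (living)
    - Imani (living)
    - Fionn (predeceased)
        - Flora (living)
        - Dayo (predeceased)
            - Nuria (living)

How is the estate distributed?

Esperanza: £297,500; Pieter: £99,000; Ilse: £99,000; Gabor: £198,000; Uzoma: £198,000; Imani: £198,000; Flora: £99,000; Nuria: £99,000

Esperanza first takes £50,000, leaving a balance of £1,237,500. Esperanza then takes one-fifth of the balance (£247,500), for a total of £297,500. The remaining £990,000 passes to the descendants.
The descendants' portion (£990,000) is divided at the children's generation into 5 shares of £198,000. Gabor, Uzoma, and Imani each take £198,000. The 2 shares of the deceased (Rangi and Fionn) are combined into a pool of £396,000.
That pool (£396,000) is divided at the grandchildren's generation into 4 shares of £99,000. Pieter, Ilse, and Flora each take £99,000. The remaining share for the deceased Dayo (£99,000) is carried to the next generation.
That pool (£99,000) passes entirely to Nuria, the sole taker at the great-grandchildren's generation.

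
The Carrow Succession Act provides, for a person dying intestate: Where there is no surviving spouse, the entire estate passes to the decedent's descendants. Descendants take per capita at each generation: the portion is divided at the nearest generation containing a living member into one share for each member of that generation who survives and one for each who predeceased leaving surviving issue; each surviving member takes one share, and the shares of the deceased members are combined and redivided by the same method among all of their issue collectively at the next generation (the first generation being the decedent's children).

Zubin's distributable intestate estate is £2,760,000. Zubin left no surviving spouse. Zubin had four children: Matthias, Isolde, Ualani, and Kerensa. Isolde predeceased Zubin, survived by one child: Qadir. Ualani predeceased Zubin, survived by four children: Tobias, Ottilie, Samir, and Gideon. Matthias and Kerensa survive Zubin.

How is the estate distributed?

The entire £2,760,000 passes to the descendants.
That amount (£2,760,000) is divided at the children's generation into 4 shares of £690,000. Matthias and Kerensa each take £690,000. The 2 shares of the deceased (Isolde and Ualani) are combined into a pool of £1,380,000.
That pool (£1,380,000) is divided at the grandchildren's generation equally among Qadir, Tobias, Ottilie, Samir, and Gideon: £276,000 each.

Matthias: £690,000; Qadir: £276,000; Tobias: £276,000; Ottilie: £276,000; Samir: £276,000; Gideon: £276,000; Kerensa: £690,000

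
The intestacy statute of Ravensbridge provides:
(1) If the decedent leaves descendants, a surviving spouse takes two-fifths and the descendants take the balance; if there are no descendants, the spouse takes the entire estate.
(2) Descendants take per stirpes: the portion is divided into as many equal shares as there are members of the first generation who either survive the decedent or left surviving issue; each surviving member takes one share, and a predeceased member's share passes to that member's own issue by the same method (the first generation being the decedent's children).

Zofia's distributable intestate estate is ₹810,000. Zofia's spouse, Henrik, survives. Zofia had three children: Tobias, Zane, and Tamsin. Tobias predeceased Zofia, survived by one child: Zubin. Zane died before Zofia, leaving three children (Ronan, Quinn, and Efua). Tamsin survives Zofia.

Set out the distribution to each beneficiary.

Henrik: ₹324,000; Zubin: ₹162,000; Ronan: ₹54,000; Quinn: ₹54,000; Efua: ₹54,000; Tamsin: ₹162,000

Henrik takes two-fifths of ₹810,000 = ₹324,000. The remaining ₹486,000 passes to the descendants.
The descendants' portion (₹486,000) is divided into 3 shares of ₹162,000: Tamsin takes ₹162,000; Tobias's ₹162,000 share passes to Tobias's issue; Zane's ₹162,000 share passes to Zane's issue.
Tobias's share (₹162,000) passes entirely to Zubin.
Zane's share (₹162,000) is divided into 3 shares of ₹54,000: Ronan, Quinn, and Efua each take ₹54,000.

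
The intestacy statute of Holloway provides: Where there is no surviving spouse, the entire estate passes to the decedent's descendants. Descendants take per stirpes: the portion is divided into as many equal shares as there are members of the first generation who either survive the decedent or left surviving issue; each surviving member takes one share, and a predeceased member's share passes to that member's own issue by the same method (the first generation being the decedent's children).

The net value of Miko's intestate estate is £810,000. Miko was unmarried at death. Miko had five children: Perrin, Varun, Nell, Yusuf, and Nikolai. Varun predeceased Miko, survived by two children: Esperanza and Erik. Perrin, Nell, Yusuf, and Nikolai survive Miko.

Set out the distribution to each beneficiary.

Perrin: £162,000; Esperanza: £81,000; Erik: £81,000; Nell: £162,000; Yusuf: £162,000; Nikolai: £162,000

The entire £810,000 passes to the descendants.
That amount (£810,000) is divided into 5 shares of £162,000: Perrin, Nell, Yusuf, and Nikolai each take £162,000; Varun's £162,000 share passes to Varun's issue.
Varun's share (£162,000) is divided into 2 shares of £81,000: Esperanza and Erik each take £81,000.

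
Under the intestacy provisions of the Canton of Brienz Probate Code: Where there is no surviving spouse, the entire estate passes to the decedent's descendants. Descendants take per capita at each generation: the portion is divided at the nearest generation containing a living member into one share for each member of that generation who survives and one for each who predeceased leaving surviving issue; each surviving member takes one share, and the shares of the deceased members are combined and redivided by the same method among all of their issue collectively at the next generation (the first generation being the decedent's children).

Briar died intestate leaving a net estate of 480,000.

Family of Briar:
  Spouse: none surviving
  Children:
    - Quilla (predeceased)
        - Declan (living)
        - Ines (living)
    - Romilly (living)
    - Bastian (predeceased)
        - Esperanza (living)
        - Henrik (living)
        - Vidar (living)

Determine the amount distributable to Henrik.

The entire 480,000 passes to the descendants.
That amount (480,000) is divided at the children's generation into 3 shares of 160,000. Romilly takes 160,000. The 2 shares of the deceased (Quilla and Bastian) are combined into a pool of 320,000.
That pool (320,000) is divided at the grandchildren's generation equally among Declan, Ines, Esperanza, Henrik, and Vidar: 64,000 each.

Henrik receives 64,000.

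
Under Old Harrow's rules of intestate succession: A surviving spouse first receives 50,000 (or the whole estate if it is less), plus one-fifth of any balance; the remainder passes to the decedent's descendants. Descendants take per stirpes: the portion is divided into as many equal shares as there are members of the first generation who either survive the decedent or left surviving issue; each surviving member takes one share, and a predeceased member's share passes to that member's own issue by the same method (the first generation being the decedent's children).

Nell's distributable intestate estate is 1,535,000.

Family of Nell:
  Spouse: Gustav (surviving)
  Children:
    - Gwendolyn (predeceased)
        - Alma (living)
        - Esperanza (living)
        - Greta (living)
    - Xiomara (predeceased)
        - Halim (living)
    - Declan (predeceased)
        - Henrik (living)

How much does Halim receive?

Halim receives 396,000.

Gustav first takes 50,000, leaving a balance of 1,485,000. Gustav then takes one-fifth of the balance (297,000), for a total of 347,000. The remaining 1,188,000 passes to the descendants.
The descendants' portion (1,188,000) is divided into 3 shares of 396,000: Gwendolyn's 396,000 share passes to Gwendolyn's issue; Xiomara's 396,000 share passes to Xiomara's issue; Declan's 396,000 share passes to Declan's issue.
Gwendolyn's share (396,000) is divided into 3 shares of 132,000: Alma, Esperanza, and Greta each take 132,000.
Xiomara's share (396,000) passes entirely to Halim.
Declan's share (396,000) passes entirely to Henrik.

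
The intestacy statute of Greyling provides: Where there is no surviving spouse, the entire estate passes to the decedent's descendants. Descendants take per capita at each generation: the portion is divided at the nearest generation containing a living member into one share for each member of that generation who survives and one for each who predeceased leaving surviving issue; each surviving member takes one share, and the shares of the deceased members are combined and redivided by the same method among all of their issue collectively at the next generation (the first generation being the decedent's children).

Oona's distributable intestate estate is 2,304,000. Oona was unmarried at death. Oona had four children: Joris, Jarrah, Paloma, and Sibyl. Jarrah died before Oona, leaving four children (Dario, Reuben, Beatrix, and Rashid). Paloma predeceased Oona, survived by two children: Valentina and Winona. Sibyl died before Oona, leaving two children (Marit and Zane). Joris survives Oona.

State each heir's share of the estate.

The entire 2,304,000 passes to the descendants.
That amount (2,304,000) is divided at the children's generation into 4 shares of 576,000. Joris takes 576,000. The 3 shares of the deceased (Jarrah, Paloma, and Sibyl) are combined into a pool of 1,728,000.
That pool (1,728,000) is divided at the grandchildren's generation equally among Dario, Reuben, Beatrix, Rashid, Valentina, Winona, Marit, and Zane: 216,000 each.

Joris: 576,000; Dario: 216,000; Reuben: 216,000; Beatrix: 216,000; Rashid: 216,000; Valentina: 216,000; Winona: 216,000; Marit: 216,000; Zane: 216,000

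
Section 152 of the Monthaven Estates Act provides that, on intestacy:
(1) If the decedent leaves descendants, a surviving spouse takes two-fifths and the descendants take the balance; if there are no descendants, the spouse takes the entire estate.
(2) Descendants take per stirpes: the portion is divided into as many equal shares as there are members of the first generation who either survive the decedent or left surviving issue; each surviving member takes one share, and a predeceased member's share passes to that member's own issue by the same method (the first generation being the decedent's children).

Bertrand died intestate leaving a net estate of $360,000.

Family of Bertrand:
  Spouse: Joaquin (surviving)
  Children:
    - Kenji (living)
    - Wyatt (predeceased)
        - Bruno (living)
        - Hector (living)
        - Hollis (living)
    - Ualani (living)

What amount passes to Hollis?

Hollis receives $24,000.

Joaquin takes two-fifths of $360,000 = $144,000. The remaining $216,000 passes to the descendants.
The descendants' portion ($216,000) is divided into 3 shares of $72,000: Kenji and Ualani each take $72,000; Wyatt's $72,000 share passes to Wyatt's issue.
Wyatt's share ($72,000) is divided into 3 shares of $24,000: Bruno, Hector, and Hollis each take $24,000.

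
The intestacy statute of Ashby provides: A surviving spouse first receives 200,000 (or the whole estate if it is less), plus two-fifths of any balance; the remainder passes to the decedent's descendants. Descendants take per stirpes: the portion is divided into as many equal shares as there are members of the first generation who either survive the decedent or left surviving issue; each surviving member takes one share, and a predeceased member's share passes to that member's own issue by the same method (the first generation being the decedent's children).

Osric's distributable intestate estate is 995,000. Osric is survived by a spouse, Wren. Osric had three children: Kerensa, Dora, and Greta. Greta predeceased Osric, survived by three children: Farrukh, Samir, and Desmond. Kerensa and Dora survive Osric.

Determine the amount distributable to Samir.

Wren first takes 200,000, leaving a balance of 795,000. Wren then takes two-fifths of the balance (318,000), for a total of 518,000. The remaining 477,000 passes to the descendants.
The descendants' portion (477,000) is divided into 3 shares of 159,000: Kerensa and Dora each take 159,000; Greta's 159,000 share passes to Greta's issue.
Greta's share (159,000) is divided into 3 shares of 53,000: Farrukh, Samir, and Desmond each take 53,000.

Samir receives 53,000.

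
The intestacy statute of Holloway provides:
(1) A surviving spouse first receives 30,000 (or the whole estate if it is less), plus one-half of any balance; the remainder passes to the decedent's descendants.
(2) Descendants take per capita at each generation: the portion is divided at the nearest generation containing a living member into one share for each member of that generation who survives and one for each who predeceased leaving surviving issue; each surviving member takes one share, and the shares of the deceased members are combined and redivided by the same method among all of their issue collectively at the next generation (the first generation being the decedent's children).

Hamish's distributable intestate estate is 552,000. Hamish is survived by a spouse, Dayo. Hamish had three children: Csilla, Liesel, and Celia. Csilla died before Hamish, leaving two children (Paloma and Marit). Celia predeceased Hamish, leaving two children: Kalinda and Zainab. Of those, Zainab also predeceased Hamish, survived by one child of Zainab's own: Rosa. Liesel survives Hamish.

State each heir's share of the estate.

Dayo first takes 30,000, leaving a balance of 522,000. Dayo then takes one-half of the balance (261,000), for a total of 291,000. The remaining 261,000 passes to the descendants.
The descendants' portion (261,000) is divided at the children's generation into 3 shares of 87,000. Liesel takes 87,000. The 2 shares of the deceased (Csilla and Celia) are combined into a pool of 174,000.
That pool (174,000) is divided at the grandchildren's generation into 4 shares of 43,500. Paloma, Marit, and Kalinda each take 43,500. The remaining share for the deceased Zainab (43,500) is carried to the next generation.
That pool (43,500) passes entirely to Rosa, the sole taker at the great-grandchildren's generation.

Dayo: 291,000; Paloma: 43,500; Marit: 43,500; Liesel: 87,000; Kalinda: 43,500; Rosa: 43,500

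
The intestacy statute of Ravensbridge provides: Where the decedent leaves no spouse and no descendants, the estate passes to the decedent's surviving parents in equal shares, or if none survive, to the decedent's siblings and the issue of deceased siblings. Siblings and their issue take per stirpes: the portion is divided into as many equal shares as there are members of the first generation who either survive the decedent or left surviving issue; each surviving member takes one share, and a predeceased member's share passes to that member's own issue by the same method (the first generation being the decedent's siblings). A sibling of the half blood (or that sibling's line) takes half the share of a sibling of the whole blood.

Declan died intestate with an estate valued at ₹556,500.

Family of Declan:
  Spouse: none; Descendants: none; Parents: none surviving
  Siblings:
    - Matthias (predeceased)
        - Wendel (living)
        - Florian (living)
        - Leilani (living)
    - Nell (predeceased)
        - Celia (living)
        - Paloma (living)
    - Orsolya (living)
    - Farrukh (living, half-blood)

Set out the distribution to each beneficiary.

The entire ₹556,500 passes to the siblings and their issue.
Counting each half-blood sibling's line as half a unit, there are 7/2 units in ₹556,500, so one unit is ₹159,000. Whole-blood lines (Matthias, Nell, and Orsolya) take ₹159,000 each; half-blood lines (Farrukh) take ₹79,500 each.
Matthias's share (₹159,000) is divided into 3 shares of ₹53,000: Wendel, Florian, and Leilani each take ₹53,000.
Nell's share (₹159,000) is divided into 2 shares of ₹79,500: Celia and Paloma each take ₹79,500.

Wendel: ₹53,000; Florian: ₹53,000; Leilani: ₹53,000; Celia: ₹79,500; Paloma: ₹79,500; Orsolya: ₹159,000; Farrukh: ₹79,500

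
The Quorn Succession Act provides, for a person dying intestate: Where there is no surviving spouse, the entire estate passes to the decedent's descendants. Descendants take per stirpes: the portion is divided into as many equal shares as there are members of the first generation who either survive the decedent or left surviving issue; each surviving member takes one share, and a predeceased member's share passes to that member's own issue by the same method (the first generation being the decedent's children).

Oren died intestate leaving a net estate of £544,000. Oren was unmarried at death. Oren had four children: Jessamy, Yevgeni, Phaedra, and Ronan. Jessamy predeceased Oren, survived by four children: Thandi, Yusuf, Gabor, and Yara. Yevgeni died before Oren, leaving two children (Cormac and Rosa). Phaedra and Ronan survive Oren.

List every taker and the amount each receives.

Thandi: £34,000; Yusuf: £34,000; Gabor: £34,000; Yara: £34,000; Cormac: £68,000; Rosa: £68,000; Phaedra: £136,000; Ronan: £136,000

The entire £544,000 passes to the descendants.
That amount (£544,000) is divided into 4 shares of £136,000: Phaedra and Ronan each take £136,000; Jessamy's £136,000 share passes to Jessamy's issue; Yevgeni's £136,000 share passes to Yevgeni's issue.
Jessamy's share (£136,000) is divided into 4 shares of £34,000: Thandi, Yusuf, Gabor, and Yara each take £34,000.
Yevgeni's share (£136,000) is divided into 2 shares of £68,000: Cormac and Rosa each take £68,000.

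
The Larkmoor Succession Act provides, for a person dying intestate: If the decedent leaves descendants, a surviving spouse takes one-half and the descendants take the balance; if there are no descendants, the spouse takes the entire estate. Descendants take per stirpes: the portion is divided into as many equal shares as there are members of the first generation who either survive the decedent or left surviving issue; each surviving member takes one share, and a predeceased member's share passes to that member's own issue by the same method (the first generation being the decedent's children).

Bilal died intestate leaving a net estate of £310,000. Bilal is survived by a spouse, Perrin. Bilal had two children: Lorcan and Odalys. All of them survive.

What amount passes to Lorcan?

Lorcan receives £77,500.

Perrin takes one-half of £310,000 = £155,000. The remaining £155,000 passes to the descendants.
The descendants' portion (£155,000) is divided into 2 shares of £77,500: Lorcan and Odalys each take £77,500.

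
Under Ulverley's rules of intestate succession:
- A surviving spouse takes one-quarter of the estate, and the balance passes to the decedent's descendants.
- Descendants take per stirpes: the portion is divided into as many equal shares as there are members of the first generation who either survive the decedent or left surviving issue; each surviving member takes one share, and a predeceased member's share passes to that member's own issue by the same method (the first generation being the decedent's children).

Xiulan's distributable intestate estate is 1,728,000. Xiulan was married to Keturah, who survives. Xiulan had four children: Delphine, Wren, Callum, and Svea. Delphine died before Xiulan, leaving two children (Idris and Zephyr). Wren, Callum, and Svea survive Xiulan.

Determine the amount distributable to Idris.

Keturah takes one-quarter of 1,728,000 = 432,000. The remaining 1,296,000 passes to the descendants.
The descendants' portion (1,296,000) is divided into 4 shares of 324,000: Wren, Callum, and Svea each take 324,000; Delphine's 324,000 share passes to Delphine's issue.
Delphine's share (324,000) is divided into 2 shares of 162,000: Idris and Zephyr each take 162,000.

Idris receives 162,000.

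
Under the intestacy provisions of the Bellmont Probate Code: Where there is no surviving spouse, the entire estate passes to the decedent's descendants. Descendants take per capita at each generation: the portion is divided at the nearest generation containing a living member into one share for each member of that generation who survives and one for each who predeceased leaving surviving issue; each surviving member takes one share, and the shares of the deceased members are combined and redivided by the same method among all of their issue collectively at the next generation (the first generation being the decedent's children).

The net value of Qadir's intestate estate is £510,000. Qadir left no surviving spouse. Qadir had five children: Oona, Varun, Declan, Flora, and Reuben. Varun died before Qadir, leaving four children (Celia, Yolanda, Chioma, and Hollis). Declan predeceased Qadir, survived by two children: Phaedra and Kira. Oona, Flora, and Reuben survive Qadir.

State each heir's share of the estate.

The entire £510,000 passes to the descendants.
That amount (£510,000) is divided at the children's generation into 5 shares of £102,000. Oona, Flora, and Reuben each take £102,000. The 2 shares of the deceased (Varun and Declan) are combined into a pool of £204,000.
That pool (£204,000) is divided at the grandchildren's generation equally among Celia, Yolanda, Chioma, Hollis, Phaedra, and Kira: £34,000 each.

Oona: £102,000; Celia: £34,000; Yolanda: £34,000; Chioma: £34,000; Hollis: £34,000; Phaedra: £34,000; Kira: £34,000; Flora: £102,000; Reuben: £102,000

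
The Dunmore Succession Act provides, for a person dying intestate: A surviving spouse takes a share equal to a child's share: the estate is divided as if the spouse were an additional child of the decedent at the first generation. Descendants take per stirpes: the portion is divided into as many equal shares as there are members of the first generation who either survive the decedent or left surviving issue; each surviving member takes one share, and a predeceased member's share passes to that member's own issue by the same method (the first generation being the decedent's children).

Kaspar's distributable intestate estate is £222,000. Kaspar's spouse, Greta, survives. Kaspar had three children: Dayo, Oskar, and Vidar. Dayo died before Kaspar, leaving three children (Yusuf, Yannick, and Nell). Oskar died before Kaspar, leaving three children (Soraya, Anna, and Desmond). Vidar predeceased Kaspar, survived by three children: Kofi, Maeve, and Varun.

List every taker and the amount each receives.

Greta: £55,500; Yusuf: £18,500; Yannick: £18,500; Nell: £18,500; Soraya: £18,500; Anna: £18,500; Desmond: £18,500; Kofi: £18,500; Maeve: £18,500; Varun: £18,500

The spouse counts as an additional share at the children's level, so there are 4 primary shares of £55,500. Greta takes one such share (£55,500).
The children's combined portion (£166,500) is divided into 3 shares of £55,500: Dayo's £55,500 share passes to Dayo's issue; Oskar's £55,500 share passes to Oskar's issue; Vidar's £55,500 share passes to Vidar's issue.
Dayo's share (£55,500) is divided into 3 shares of £18,500: Yusuf, Yannick, and Nell each take £18,500.
Oskar's share (£55,500) is divided into 3 shares of £18,500: Soraya, Anna, and Desmond each take £18,500.
Vidar's share (£55,500) is divided into 3 shares of £18,500: Kofi, Maeve, and Varun each take £18,500.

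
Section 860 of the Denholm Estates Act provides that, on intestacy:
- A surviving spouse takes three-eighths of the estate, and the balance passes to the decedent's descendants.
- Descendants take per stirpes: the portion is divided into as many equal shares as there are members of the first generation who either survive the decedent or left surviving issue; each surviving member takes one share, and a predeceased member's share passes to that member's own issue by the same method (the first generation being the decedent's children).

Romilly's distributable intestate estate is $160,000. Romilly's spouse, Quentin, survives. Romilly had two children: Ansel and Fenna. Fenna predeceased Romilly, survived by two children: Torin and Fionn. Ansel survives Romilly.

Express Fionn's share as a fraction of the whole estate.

Quentin takes three-eighths of $160,000 = $60,000. The remaining $100,000 passes to the descendants.
The descendants' portion ($100,000) is divided into 2 shares of $50,000: Ansel takes $50,000; Fenna's $50,000 share passes to Fenna's issue.
Fenna's share ($50,000) is divided into 2 shares of $25,000: Torin and Fionn each take $25,000.

Fionn receives 5/32 of the estate.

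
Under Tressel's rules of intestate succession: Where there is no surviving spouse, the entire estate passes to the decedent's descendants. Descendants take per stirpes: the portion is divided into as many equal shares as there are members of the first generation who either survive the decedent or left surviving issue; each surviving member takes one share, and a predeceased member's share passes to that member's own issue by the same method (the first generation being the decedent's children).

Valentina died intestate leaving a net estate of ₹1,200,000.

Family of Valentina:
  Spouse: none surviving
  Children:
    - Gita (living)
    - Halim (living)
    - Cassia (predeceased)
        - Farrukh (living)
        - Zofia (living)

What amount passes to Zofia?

The entire ₹1,200,000 passes to the descendants.
That amount (₹1,200,000) is divided into 3 shares of ₹400,000: Gita and Halim each take ₹400,000; Cassia's ₹400,000 share passes to Cassia's issue.
Cassia's share (₹400,000) is divided into 2 shares of ₹200,000: Farrukh and Zofia each take ₹200,000.

Zofia receives ₹200,000.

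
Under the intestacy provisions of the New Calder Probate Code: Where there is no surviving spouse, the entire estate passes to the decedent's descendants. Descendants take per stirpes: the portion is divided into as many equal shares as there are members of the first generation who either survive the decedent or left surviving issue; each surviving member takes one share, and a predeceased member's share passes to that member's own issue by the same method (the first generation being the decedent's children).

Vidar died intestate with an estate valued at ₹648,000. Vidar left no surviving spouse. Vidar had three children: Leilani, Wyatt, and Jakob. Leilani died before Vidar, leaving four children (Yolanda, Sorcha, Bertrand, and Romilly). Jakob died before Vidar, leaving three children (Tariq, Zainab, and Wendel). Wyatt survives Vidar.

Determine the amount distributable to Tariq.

The entire ₹648,000 passes to the descendants.
That amount (₹648,000) is divided into 3 shares of ₹216,000: Wyatt takes ₹216,000; Leilani's ₹216,000 share passes to Leilani's issue; Jakob's ₹216,000 share passes to Jakob's issue.
Leilani's share (₹216,000) is divided into 4 shares of ₹54,000: Yolanda, Sorcha, Bertrand, and Romilly each take ₹54,000.
Jakob's share (₹216,000) is divided into 3 shares of ₹72,000: Tariq, Zainab, and Wendel each take ₹72,000.

Tariq receives ₹72,000.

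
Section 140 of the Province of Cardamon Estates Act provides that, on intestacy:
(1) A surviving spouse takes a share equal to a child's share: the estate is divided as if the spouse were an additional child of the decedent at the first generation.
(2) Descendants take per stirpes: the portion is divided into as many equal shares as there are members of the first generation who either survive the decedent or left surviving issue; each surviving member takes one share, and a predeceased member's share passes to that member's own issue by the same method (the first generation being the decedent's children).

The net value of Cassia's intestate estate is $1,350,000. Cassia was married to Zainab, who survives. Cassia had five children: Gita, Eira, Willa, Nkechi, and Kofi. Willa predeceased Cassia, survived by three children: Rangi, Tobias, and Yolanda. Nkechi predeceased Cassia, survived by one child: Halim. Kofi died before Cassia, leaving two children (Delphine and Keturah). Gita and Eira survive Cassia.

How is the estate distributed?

The spouse counts as an additional share at the children's level, so there are 6 primary shares of $225,000. Zainab takes one such share ($225,000).
The children's combined portion ($1,125,000) is divided into 5 shares of $225,000: Gita and Eira each take $225,000; Willa's $225,000 share passes to Willa's issue; Nkechi's $225,000 share passes to Nkechi's issue; Kofi's $225,000 share passes to Kofi's issue.
Willa's share ($225,000) is divided into 3 shares of $75,000: Rangi, Tobias, and Yolanda each take $75,000.
Nkechi's share ($225,000) passes entirely to Halim.
Kofi's share ($225,000) is divided into 2 shares of $112,500: Delphine and Keturah each take $112,500.

Zainab: $225,000; Gita: $225,000; Eira: $225,000; Rangi: $75,000; Tobias: $75,000; Yolanda: $75,000; Halim: $225,000; Delphine: $112,500; Keturah: $112,500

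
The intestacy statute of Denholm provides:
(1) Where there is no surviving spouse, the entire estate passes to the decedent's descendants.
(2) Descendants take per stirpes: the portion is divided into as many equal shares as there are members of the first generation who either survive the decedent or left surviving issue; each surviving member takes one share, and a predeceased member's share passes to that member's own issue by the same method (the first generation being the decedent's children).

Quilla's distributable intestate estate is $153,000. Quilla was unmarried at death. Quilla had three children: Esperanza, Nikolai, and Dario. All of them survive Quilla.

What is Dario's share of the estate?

The entire $153,000 passes to the descendants.
That amount ($153,000) is divided into 3 shares of $51,000: Esperanza, Nikolai, and Dario each take $51,000.

Dario receives $51,000.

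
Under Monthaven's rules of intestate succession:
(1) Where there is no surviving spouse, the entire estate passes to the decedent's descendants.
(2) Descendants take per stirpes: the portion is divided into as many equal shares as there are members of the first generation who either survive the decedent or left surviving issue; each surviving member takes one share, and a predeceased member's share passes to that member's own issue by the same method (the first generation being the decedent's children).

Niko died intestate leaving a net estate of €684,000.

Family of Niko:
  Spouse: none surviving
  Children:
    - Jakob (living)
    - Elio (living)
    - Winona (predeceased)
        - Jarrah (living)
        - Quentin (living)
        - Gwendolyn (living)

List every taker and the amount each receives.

The entire €684,000 passes to the descendants.
That amount (€684,000) is divided into 3 shares of €228,000: Jakob and Elio each take €228,000; Winona's €228,000 share passes to Winona's issue.
Winona's share (€228,000) is divided into 3 shares of €76,000: Jarrah, Quentin, and Gwendolyn each take €76,000.

Jakob: €228,000; Elio: €228,000; Jarrah: €76,000; Quentin: €76,000; Gwendolyn: €76,000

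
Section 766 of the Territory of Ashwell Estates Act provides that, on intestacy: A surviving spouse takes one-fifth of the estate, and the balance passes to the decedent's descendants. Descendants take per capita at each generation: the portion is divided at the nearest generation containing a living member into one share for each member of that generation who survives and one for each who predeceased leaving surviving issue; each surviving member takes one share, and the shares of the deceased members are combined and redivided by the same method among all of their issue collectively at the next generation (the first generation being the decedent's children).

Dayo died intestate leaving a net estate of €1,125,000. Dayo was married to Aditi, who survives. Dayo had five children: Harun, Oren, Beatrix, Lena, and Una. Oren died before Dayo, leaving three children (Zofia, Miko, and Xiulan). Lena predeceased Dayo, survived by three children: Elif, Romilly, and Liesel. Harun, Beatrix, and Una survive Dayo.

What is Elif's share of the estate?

Elif receives €60,000.

Aditi takes one-fifth of €1,125,000 = €225,000. The remaining €900,000 passes to the descendants.
The descendants' portion (€900,000) is divided at the children's generation into 5 shares of €180,000. Harun, Beatrix, and Una each take €180,000. The 2 shares of the deceased (Oren and Lena) are combined into a pool of €360,000.
That pool (€360,000) is divided at the grandchildren's generation equally among Zofia, Miko, Xiulan, Elif, Romilly, and Liesel: €60,000 each.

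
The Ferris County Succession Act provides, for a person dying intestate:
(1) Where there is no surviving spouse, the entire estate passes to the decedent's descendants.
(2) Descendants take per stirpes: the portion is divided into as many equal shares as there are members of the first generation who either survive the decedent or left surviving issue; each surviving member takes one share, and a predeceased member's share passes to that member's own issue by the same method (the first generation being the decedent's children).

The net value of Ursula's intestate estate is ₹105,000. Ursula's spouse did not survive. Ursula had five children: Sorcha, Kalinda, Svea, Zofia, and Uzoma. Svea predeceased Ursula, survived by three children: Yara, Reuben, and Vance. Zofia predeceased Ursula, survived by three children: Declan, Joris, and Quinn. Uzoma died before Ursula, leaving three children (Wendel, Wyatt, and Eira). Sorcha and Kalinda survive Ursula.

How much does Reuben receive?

Reuben receives ₹7,000.

The entire ₹105,000 passes to the descendants.
That amount (₹105,000) is divided into 5 shares of ₹21,000: Sorcha and Kalinda each take ₹21,000; Svea's ₹21,000 share passes to Svea's issue; Zofia's ₹21,000 share passes to Zofia's issue; Uzoma's ₹21,000 share passes to Uzoma's issue.
Svea's share (₹21,000) is divided into 3 shares of ₹7,000: Yara, Reuben, and Vance each take ₹7,000.
Zofia's share (₹21,000) is divided into 3 shares of ₹7,000: Declan, Joris, and Quinn each take ₹7,000.
Uzoma's share (₹21,000) is divided into 3 shares of ₹7,000: Wendel, Wyatt, and Eira each take ₹7,000.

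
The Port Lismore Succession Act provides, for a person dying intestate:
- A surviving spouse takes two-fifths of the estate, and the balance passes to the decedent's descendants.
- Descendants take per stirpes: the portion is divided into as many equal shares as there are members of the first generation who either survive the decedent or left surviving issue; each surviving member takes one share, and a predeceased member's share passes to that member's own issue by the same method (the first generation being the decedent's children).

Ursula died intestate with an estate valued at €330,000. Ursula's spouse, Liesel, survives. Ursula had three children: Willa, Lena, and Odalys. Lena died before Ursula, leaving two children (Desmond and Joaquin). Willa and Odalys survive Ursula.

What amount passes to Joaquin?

Joaquin receives €33,000.

Liesel takes two-fifths of €330,000 = €132,000. The remaining €198,000 passes to the descendants.
The descendants' portion (€198,000) is divided into 3 shares of €66,000: Willa and Odalys each take €66,000; Lena's €66,000 share passes to Lena's issue.
Lena's share (€66,000) is divided into 2 shares of €33,000: Desmond and Joaquin each take €33,000.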